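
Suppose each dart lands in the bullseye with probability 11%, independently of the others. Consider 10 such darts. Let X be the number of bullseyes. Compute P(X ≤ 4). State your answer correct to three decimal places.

X ~ Binomial(10, 0.11); P(X ≤ 4) = Σ C(10,k) p^k (1−p)^(10−k) over k:
  k=0: C(10,0)·0.11^0·0.89^10 = 0.31182
  k=1: C(10,1)·0.11^1·0.89^9 = 0.38539
  k=2: C(10,2)·0.11^2·0.89^8 = 0.21435
  k=3: C(10,3)·0.11^3·0.89^7 = 0.07065
  k=4: C(10,4)·0.11^4·0.89^6 = 0.01528
Total = 0.99748

0.997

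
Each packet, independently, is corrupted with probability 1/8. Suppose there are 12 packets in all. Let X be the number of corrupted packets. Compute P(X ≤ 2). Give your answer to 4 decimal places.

0.8180

X ~ Binomial(12, 0.125); P(X ≤ 2) = Σ C(12,k) p^k (1−p)^(12−k) over k:
  k=0: C(12,0)·0.125^0·0.875^12 = 0.201417
  k=1: C(12,1)·0.125^1·0.875^11 = 0.345287
  k=2: C(12,2)·0.125^2·0.875^10 = 0.271297
Total = 0.818001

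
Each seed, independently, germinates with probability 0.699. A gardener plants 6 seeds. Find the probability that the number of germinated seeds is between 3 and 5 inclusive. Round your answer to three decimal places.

0.812

X ~ Binomial(6, 0.699); P(3 ≤ X ≤ 5) = Σ C(6,k) p^k (1−p)^(6−k) over k:
  k=3: C(6,3)·0.699^3·0.301^3 = 0.18628
  k=4: C(6,4)·0.699^4·0.301^2 = 0.32444
  k=5: C(6,5)·0.699^5·0.301^1 = 0.30137
Total = 0.81209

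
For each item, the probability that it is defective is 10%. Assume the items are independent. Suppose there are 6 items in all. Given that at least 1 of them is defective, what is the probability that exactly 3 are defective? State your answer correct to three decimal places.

0.031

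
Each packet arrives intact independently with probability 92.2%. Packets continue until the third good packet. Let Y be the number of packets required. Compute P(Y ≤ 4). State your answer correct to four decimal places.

Finishing within 4 packets ⇔ at least 3 successes in the first 4. With X ~ Binomial(4, 0.922), P(Y ≤ 4) = 1 − P(X ≤ 2).
  k=0: C(4,0)·0.922^0·0.078^4 = 0.000037
  k=1: C(4,1)·0.922^1·0.078^3 = 0.001750
  k=2: C(4,2)·0.922^2·0.078^2 = 0.031031
1 − 0.032819 = 0.967181

0.9672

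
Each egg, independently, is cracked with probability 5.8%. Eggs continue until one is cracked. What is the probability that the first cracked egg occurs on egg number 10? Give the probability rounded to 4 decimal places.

0.0339

Geometric (trials to first success), p = 0.058.
P(Y = 10) = (1−p)^9 · p = 0.58406 · 0.058 = 0.033876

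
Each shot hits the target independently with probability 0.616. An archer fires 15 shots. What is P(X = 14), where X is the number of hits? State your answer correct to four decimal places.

0.0065

X ~ Binomial(n=15, p=0.616).
P(X=14) = C(15,14) · p^14 · (1−p)^1
= 15 · 0.0011327 · 0.384 = 0.006525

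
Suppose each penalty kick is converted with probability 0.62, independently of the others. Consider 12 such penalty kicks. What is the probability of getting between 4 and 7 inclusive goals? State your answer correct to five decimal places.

X ~ Binomial(12, 0.62); P(4 ≤ X ≤ 7) = Σ C(12,k) p^k (1−p)^(12−k) over k:
  k=4: C(12,4)·0.62^4·0.38^8 = 0.0318010
  k=5: C(12,5)·0.62^5·0.38^7 = 0.0830173
  k=6: C(12,6)·0.62^6·0.38^6 = 0.1580242
  k=7: C(12,7)·0.62^7·0.38^5 = 0.2209963
Total = 0.4938389

0.49384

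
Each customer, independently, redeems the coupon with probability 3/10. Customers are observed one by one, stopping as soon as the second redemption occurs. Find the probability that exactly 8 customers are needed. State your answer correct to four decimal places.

Y = trial on which the second success occurs; negative binomial, r=2, p=0.30.
P(Y=8) = C(7,1) · p^2 · (1−p)^6
= 7 · 0.09 · 0.11765 = 0.074119

0.0741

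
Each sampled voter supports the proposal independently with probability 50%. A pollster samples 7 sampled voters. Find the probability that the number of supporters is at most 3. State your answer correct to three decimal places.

0.500

X ~ Binomial(7, 0.50); P(X ≤ 3) = Σ C(7,k) p^k (1−p)^(7−k) over k:
  k=0: C(7,0)·0.50^0·0.50^7 = 0.00781
  k=1: C(7,1)·0.50^1·0.50^6 = 0.05469
  k=2: C(7,2)·0.50^2·0.50^5 = 0.16406
  k=3: C(7,3)·0.50^3·0.50^4 = 0.27344
Total = 0.50000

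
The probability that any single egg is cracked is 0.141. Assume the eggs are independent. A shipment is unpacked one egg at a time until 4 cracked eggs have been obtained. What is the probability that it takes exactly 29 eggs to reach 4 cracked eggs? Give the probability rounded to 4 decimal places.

0.0290

Y = trial on which the fourth success occurs; negative binomial, r=4, p=0.141.
P(Y=29) = C(28,3) · p^4 · (1−p)^25
= 3276 · 0.00039525 · 0.022378 = 0.028977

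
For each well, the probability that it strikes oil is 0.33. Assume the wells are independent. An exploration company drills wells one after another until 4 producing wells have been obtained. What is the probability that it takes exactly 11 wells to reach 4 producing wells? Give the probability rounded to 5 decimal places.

Y = trial on which the fourth success occurs; negative binomial, r=4, p=0.33.
P(Y=11) = C(10,3) · p^4 · (1−p)^7
= 120 · 0.011859 · 0.060607 = 0.0862503

0.08625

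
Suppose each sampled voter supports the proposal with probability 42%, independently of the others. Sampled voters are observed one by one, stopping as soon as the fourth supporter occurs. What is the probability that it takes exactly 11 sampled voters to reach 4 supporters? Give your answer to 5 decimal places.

Y = trial on which the fourth success occurs; negative binomial, r=4, p=0.42.
P(Y=11) = C(10,3) · p^4 · (1−p)^7
= 120 · 0.031117 · 0.02208 = 0.0824469

0.08245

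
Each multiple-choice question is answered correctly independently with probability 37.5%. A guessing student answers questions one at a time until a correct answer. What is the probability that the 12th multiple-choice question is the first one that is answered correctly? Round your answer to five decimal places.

0.00213

Geometric (trials to first success), p = 0.375.
P(Y = 12) = (1−p)^11 · p = 0.0056843 · 0.375 = 0.0021316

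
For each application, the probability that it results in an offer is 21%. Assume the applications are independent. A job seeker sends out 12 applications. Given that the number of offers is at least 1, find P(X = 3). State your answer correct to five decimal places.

0.25952

X ~ Binomial(12, 0.21). Want P(X=3 | X≥1) = P(X=3) / P(X≥1).
P(X=3) = C(12,3)·0.21^3·0.79^9 = 0.2441880
P(X≥1) = 1 − 0.0590915 = 0.9409085
Ratio = 0.2441880 / 0.9409085 = 0.2595237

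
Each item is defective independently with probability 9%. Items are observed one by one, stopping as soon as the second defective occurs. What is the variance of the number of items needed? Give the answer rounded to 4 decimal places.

Y = total items until the second success; negative binomial with r=2, p=0.09.
Var(Y) = r(1−p)/p² = 2·0.91 / 0.09² = 224.691358

224.6914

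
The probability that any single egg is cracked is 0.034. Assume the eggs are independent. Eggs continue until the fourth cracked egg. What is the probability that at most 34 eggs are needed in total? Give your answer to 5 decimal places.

Finishing within 34 eggs ⇔ at least 4 successes in the first 34. With X ~ Binomial(34, 0.034), P(Y ≤ 34) = 1 − P(X ≤ 3).
  k=0: C(34,0)·0.034^0·0.966^34 = 0.3084767
  k=1: C(34,1)·0.034^1·0.966^33 = 0.3691501
  k=2: C(34,2)·0.034^2·0.966^32 = 0.2143822
  k=3: C(34,3)·0.034^3·0.966^31 = 0.0804858
1 − 0.9724948 = 0.0275052

0.02751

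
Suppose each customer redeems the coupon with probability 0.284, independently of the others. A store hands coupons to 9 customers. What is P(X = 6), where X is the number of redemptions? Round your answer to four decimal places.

0.0162

X ~ Binomial(n=9, p=0.284).
P(X=6) = C(9,6) · p^6 · (1−p)^3
= 84 · 0.0005247 · 0.36706 = 0.016178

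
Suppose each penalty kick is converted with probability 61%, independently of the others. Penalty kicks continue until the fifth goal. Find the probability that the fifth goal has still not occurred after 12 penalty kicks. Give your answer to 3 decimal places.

0.049

Needing more than 12 penalty kicks ⇔ fewer than 5 successes in the first 12. With X ~ Binomial(12, 0.61), P(Y > 12) = P(X ≤ 4).
  k=0: C(12,0)·0.61^0·0.39^12 = 0.00001
  k=1: C(12,1)·0.61^1·0.39^11 = 0.00023
  k=2: C(12,2)·0.61^2·0.39^10 = 0.00200
  k=3: C(12,3)·0.61^3·0.39^9 = 0.01042
  k=4: C(12,4)·0.61^4·0.39^8 = 0.03668
P(X ≤ 4) = 0.04935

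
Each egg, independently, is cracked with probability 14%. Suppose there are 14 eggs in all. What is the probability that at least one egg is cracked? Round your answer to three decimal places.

P(at least one) = 1 − P(none) = 1 − (1 − 0.14)^14
= 1 − 0.12105 = 0.87895

0.879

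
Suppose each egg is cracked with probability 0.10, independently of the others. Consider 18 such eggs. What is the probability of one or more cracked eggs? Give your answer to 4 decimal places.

0.8499

P(at least one) = 1 − P(none) = 1 − (1 − 0.10)^18
= 1 − 0.150095 = 0.849905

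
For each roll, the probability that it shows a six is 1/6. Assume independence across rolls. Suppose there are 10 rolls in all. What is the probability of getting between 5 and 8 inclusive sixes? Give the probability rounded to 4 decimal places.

X ~ Binomial(10, 0.166667); P(5 ≤ X ≤ 8) = Σ C(10,k) p^k (1−p)^(10−k) over k:
  k=5: C(10,5)·0.166667^5·0.833333^5 = 0.013024
  k=6: C(10,6)·0.166667^6·0.833333^4 = 0.002171
  k=7: C(10,7)·0.166667^7·0.833333^3 = 0.000248
  k=8: C(10,8)·0.166667^8·0.833333^2 = 0.000019
Total = 0.015461

0.0155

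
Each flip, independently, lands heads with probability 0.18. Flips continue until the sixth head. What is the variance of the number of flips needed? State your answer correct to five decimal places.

Y = total flips until the sixth success; negative binomial with r=6, p=0.18.
Var(Y) = r(1−p)/p² = 6·0.82 / 0.18² = 151.8518519

151.85185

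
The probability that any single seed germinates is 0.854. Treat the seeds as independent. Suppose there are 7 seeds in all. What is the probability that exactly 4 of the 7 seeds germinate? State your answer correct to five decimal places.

X ~ Binomial(n=7, p=0.854).
P(X=4) = C(7,4) · p^4 · (1−p)^3
= 35 · 0.5319 · 0.0031121 = 0.0579373

0.05794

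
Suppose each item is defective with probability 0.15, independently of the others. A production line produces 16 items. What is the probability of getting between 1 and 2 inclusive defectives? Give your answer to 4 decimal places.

X ~ Binomial(16, 0.15); P(1 ≤ X ≤ 2) = Σ C(16,k) p^k (1−p)^(16−k) over k:
  k=1: C(16,1)·0.15^1·0.85^15 = 0.209650
  k=2: C(16,2)·0.15^2·0.85^14 = 0.277478
Total = 0.487128

0.4871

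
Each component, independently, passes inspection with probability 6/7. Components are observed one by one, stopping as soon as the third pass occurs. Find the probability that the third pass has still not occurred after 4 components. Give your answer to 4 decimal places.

0.1004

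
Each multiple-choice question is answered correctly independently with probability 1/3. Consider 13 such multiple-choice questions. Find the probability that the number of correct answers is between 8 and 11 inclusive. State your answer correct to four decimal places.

0.0346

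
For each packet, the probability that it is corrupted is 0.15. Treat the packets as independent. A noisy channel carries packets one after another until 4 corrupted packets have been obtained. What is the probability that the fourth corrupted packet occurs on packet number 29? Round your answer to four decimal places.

Y = trial on which the fourth success occurs; negative binomial, r=4, p=0.15.
P(Y=29) = C(28,3) · p^4 · (1−p)^25
= 3276 · 0.00050625 · 0.017198 = 0.028522

0.0285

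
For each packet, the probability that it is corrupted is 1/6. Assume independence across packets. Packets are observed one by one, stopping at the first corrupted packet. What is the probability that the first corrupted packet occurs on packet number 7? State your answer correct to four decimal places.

Geometric (trials to first success), p = 0.166667.
P(Y = 7) = (1−p)^6 · p = 0.3349 · 0.166667 = 0.055816

0.0558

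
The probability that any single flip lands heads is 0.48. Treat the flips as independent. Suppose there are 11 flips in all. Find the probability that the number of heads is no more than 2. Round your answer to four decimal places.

0.0436

X ~ Binomial(11, 0.48); P(X ≤ 2) = Σ C(11,k) p^k (1−p)^(11−k) over k:
  k=0: C(11,0)·0.48^0·0.52^11 = 0.000752
  k=1: C(11,1)·0.48^1·0.52^10 = 0.007633
  k=2: C(11,2)·0.48^2·0.52^9 = 0.035227
Total = 0.043611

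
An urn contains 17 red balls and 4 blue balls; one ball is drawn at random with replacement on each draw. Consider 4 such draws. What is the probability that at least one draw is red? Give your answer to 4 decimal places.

P(at least one) = 1 − P(none) = 1 − (1 − 0.809524)^4
= 1 − 0.001316 = 0.998684

0.9987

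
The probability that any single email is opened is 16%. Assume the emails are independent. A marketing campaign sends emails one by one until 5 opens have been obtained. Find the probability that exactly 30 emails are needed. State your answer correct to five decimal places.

0.03186

Y = trial on which the fifth success occurs; negative binomial, r=5, p=0.16.
P(Y=30) = C(29,4) · p^5 · (1−p)^25
= 23751 · 0.00010486 · 0.012793 = 0.0318613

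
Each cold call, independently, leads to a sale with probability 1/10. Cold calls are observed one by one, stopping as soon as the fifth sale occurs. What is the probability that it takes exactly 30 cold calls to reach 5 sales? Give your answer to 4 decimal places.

Y = trial on which the fifth success occurs; negative binomial, r=5, p=0.10.
P(Y=30) = C(29,4) · p^5 · (1−p)^25
= 23751 · 1e-05 · 0.07179 = 0.017051

0.0171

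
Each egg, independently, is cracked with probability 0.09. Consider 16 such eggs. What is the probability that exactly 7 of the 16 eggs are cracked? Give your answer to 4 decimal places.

X ~ Binomial(n=16, p=0.09).
P(X=7) = C(16,7) · p^7 · (1−p)^9
= 11440 · 4.783e-08 · 0.42793 = 0.000234

0.0002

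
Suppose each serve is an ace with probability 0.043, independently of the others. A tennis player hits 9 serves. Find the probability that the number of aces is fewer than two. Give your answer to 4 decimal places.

X ~ Binomial(9, 0.043); P(X ≤ 1) = Σ C(9,k) p^k (1−p)^(9−k) over k:
  k=0: C(9,0)·0.043^0·0.957^9 = 0.673298
  k=1: C(9,1)·0.043^1·0.957^8 = 0.272274
Total = 0.945572

0.9456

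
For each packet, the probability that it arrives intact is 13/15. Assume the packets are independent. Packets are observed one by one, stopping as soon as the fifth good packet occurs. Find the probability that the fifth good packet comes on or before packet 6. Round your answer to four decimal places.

0.8149

Finishing within 6 packets ⇔ at least 5 successes in the first 6. With X ~ Binomial(6, 0.866667), P(Y ≤ 6) = 1 − P(X ≤ 4).
  k=0: C(6,0)·0.866667^0·0.133333^6 = 0.000006
  k=1: C(6,1)·0.866667^1·0.133333^5 = 0.000219
  k=2: C(6,2)·0.866667^2·0.133333^4 = 0.003561
  k=3: C(6,3)·0.866667^3·0.133333^3 = 0.030860
  k=4: C(6,4)·0.866667^4·0.133333^2 = 0.150445
1 − 0.185091 = 0.814909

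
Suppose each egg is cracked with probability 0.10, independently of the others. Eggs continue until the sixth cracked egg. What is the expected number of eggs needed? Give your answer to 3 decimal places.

Y = total eggs until the sixth success; negative binomial with r=6, p=0.10.
E[Y] = r / p = 6 / 0.10 = 60.00000

60.000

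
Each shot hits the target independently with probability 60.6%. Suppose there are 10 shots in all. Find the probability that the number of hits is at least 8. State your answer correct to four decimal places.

0.1772

X ~ Binomial(10, 0.606); P(X ≥ 8) = Σ C(10,k) p^k (1−p)^(10−k) over k:
  k=8: C(10,8)·0.606^8·0.394^2 = 0.127053
  k=9: C(10,9)·0.606^9·0.394^1 = 0.043426
  k=10: C(10,10)·0.606^10·0.394^0 = 0.006679
Total = 0.177159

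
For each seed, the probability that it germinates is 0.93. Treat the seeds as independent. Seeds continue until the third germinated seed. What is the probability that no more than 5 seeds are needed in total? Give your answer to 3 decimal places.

Finishing within 5 seeds ⇔ at least 3 successes in the first 5. With X ~ Binomial(5, 0.93), P(Y ≤ 5) = 1 − P(X ≤ 2).
  k=0: C(5,0)·0.93^0·0.07^5 = 0.00000
  k=1: C(5,1)·0.93^1·0.07^4 = 0.00011
  k=2: C(5,2)·0.93^2·0.07^3 = 0.00297
1 − 0.00308 = 0.99692

0.997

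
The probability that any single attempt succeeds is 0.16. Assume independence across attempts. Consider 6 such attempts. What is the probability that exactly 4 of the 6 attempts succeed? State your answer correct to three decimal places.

0.007

X ~ Binomial(n=6, p=0.16).
P(X=4) = C(6,4) · p^4 · (1−p)^2
= 15 · 0.00065536 · 0.7056 = 0.00694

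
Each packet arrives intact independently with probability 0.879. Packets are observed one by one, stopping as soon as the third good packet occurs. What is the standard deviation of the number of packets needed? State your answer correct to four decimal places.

Y = total packets until the third success; negative binomial with r=3, p=0.879.
SD(Y) = √[r(1−p)/p²] = √(0.469817) = 0.685432

0.6854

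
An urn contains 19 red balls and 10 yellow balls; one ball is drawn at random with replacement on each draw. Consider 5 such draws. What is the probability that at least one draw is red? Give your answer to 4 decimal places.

0.9951

P(at least one) = 1 − P(none) = 1 − (1 − 0.655172)^5
= 1 − 0.004875 = 0.995125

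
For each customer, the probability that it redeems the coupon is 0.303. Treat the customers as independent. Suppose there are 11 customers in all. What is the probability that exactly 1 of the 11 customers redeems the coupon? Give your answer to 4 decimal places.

X ~ Binomial(n=11, p=0.303).
P(X=1) = C(11,1) · p^1 · (1−p)^10
= 11 · 0.303 · 0.02706 = 0.090191

0.0902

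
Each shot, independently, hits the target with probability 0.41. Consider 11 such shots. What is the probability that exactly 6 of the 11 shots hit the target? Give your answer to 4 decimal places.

0.1569

X ~ Binomial(n=11, p=0.41).
P(X=6) = C(11,6) · p^6 · (1−p)^5
= 462 · 0.0047501 · 0.071492 = 0.156894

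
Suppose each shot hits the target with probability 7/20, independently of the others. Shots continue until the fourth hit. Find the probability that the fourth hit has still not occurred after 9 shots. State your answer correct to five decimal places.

Needing more than 9 shots ⇔ fewer than 4 successes in the first 9. With X ~ Binomial(9, 0.35), P(Y > 9) = P(X ≤ 3).
  k=0: C(9,0)·0.35^0·0.65^9 = 0.0207119
  k=1: C(9,1)·0.35^1·0.65^8 = 0.1003731
  k=2: C(9,2)·0.35^2·0.65^7 = 0.2161882
  k=3: C(9,3)·0.35^3·0.65^6 = 0.2716211
P(X ≤ 3) = 0.6088944

0.60889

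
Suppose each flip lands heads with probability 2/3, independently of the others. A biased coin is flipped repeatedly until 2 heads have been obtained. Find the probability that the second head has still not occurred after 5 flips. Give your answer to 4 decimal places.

Needing more than 5 flips ⇔ fewer than 2 successes in the first 5. With X ~ Binomial(5, 0.666667), P(Y > 5) = P(X ≤ 1).
  k=0: C(5,0)·0.666667^0·0.333333^5 = 0.004115
  k=1: C(5,1)·0.666667^1·0.333333^4 = 0.041152
P(X ≤ 1) = 0.045267

0.0453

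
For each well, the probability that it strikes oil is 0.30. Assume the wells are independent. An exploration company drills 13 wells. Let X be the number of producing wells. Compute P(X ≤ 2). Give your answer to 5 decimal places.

X ~ Binomial(13, 0.30); P(X ≤ 2) = Σ C(13,k) p^k (1−p)^(13−k) over k:
  k=0: C(13,0)·0.30^0·0.70^13 = 0.0096889
  k=1: C(13,1)·0.30^1·0.70^12 = 0.0539810
  k=2: C(13,2)·0.30^2·0.70^11 = 0.1388083
Total = 0.2024783

0.20248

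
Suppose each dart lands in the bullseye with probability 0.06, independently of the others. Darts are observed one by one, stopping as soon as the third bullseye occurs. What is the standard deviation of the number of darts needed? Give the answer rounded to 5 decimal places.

Y = total darts until the third success; negative binomial with r=3, p=0.06.
SD(Y) = √[r(1−p)/p²] = √(783.3333333) = 27.9880927

27.98809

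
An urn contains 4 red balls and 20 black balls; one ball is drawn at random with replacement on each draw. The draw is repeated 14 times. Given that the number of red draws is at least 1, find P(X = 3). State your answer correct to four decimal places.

0.2460

X ~ Binomial(14, 0.166667). Want P(X=3 | X≥1) = P(X=3) / P(X≥1).
P(X=3) = C(14,3)·0.166667^3·0.833333^11 = 0.226806
P(X≥1) = 1 − 0.077887 = 0.922113
Ratio = 0.226806 / 0.922113 = 0.245963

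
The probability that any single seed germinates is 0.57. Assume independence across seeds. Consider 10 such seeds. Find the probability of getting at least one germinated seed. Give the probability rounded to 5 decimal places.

0.99978

P(at least one) = 1 − P(none) = 1 − (1 − 0.57)^10
= 1 − 0.0002161 = 0.9997839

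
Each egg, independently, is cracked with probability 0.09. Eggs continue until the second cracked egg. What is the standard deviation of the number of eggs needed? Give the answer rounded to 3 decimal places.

Y = total eggs until the second success; negative binomial with r=2, p=0.09.
SD(Y) = √[r(1−p)/p²] = √(224.69136) = 14.98971

14.990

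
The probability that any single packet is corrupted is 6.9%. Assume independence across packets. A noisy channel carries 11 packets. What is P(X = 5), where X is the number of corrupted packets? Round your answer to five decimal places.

0.00047

X ~ Binomial(n=11, p=0.069).
P(X=5) = C(11,5) · p^5 · (1−p)^6
= 462 · 1.564e-06 · 0.65118 = 0.0004705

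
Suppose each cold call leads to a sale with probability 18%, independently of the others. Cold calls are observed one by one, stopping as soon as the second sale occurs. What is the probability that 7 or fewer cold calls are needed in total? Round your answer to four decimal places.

0.3677

Finishing within 7 cold calls ⇔ at least 2 successes in the first 7. With X ~ Binomial(7, 0.18), P(Y ≤ 7) = 1 − P(X ≤ 1).
  k=0: C(7,0)·0.18^0·0.82^7 = 0.249285
  k=1: C(7,1)·0.18^1·0.82^6 = 0.383048
1 − 0.632334 = 0.367666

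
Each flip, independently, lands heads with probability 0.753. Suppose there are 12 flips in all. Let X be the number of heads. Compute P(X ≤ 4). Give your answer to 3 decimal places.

0.003

X ~ Binomial(12, 0.753); P(X ≤ 4) = Σ C(12,k) p^k (1−p)^(12−k) over k:
  k=0: C(12,0)·0.753^0·0.247^12 = 0.00000
  k=1: C(12,1)·0.753^1·0.247^11 = 0.00000
  k=2: C(12,2)·0.753^2·0.247^10 = 0.00003
  k=3: C(12,3)·0.753^3·0.247^9 = 0.00032
  k=4: C(12,4)·0.753^4·0.247^8 = 0.00220
Total = 0.00256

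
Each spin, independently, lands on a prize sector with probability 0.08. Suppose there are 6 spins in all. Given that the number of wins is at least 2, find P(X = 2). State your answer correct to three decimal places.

0.890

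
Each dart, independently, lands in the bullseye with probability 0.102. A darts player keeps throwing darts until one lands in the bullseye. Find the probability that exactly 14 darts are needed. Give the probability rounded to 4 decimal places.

Geometric (trials to first success), p = 0.102.
P(Y = 14) = (1−p)^13 · p = 0.24694 · 0.102 = 0.025188

0.0252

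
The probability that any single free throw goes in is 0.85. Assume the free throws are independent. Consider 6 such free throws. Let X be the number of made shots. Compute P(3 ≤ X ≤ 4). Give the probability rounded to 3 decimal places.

0.218

X ~ Binomial(6, 0.85); P(3 ≤ X ≤ 4) = Σ C(6,k) p^k (1−p)^(6−k) over k:
  k=3: C(6,3)·0.85^3·0.15^3 = 0.04145
  k=4: C(6,4)·0.85^4·0.15^2 = 0.17618
Total = 0.21763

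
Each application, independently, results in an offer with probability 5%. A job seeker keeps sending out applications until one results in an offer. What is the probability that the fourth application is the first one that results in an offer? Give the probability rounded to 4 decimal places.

Geometric (trials to first success), p = 0.05.
P(Y = 4) = (1−p)^3 · p = 0.85737 · 0.05 = 0.042869

0.0429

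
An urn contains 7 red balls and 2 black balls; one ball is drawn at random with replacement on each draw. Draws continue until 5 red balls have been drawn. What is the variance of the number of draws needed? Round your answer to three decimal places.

Y = total draws until the fifth success; negative binomial with r=5, p=0.777778.
Var(Y) = r(1−p)/p² = 5·0.222222 / 0.777778² = 1.83673

1.837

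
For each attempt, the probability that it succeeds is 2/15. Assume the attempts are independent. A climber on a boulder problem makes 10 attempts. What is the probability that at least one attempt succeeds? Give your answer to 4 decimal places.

0.7609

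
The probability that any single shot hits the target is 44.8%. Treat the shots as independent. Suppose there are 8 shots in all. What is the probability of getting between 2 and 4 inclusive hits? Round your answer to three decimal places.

X ~ Binomial(8, 0.448); P(2 ≤ X ≤ 4) = Σ C(8,k) p^k (1−p)^(8−k) over k:
  k=2: C(8,2)·0.448^2·0.552^6 = 0.15898
  k=3: C(8,3)·0.448^3·0.552^5 = 0.25806
  k=4: C(8,4)·0.448^4·0.552^4 = 0.26180
Total = 0.67884

0.679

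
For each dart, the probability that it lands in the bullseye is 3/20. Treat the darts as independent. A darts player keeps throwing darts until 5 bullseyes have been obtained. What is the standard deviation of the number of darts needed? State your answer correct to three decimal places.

13.744

Y = total darts until the fifth success; negative binomial with r=5, p=0.15.
SD(Y) = √[r(1−p)/p²] = √(188.88889) = 13.74369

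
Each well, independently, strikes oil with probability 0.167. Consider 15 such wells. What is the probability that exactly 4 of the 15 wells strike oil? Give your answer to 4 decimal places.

X ~ Binomial(n=15, p=0.167).
P(X=4) = C(15,4) · p^4 · (1−p)^11
= 1365 · 0.0007778 · 0.134 = 0.142264

0.1423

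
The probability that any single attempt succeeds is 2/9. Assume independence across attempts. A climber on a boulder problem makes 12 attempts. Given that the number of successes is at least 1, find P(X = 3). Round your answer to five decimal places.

0.26443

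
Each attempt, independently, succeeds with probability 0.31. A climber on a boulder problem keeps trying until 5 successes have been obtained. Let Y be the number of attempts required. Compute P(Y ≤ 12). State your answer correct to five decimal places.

0.30318

Finishing within 12 attempts ⇔ at least 5 successes in the first 12. With X ~ Binomial(12, 0.31), P(Y ≤ 12) = 1 − P(X ≤ 4).
  k=0: C(12,0)·0.31^0·0.69^12 = 0.0116463
  k=1: C(12,1)·0.31^1·0.69^11 = 0.0627889
  k=2: C(12,2)·0.31^2·0.69^10 = 0.1551523
  k=3: C(12,3)·0.31^3·0.69^9 = 0.2323537
  k=4: C(12,4)·0.31^4·0.69^8 = 0.2348793
1 − 0.6968205 = 0.3031795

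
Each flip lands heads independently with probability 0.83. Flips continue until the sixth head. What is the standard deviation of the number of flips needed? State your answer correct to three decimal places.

Y = total flips until the sixth success; negative binomial with r=6, p=0.83.
SD(Y) = √[r(1−p)/p²] = √(1.48062) = 1.21681

1.217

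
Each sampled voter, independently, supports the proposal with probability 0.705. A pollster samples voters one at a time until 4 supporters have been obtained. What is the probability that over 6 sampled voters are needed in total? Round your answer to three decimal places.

0.246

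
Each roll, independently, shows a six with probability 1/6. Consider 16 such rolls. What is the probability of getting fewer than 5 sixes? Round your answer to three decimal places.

0.887

X ~ Binomial(16, 0.166667); P(X ≤ 4) = Σ C(16,k) p^k (1−p)^(16−k) over k:
  k=0: C(16,0)·0.166667^0·0.833333^16 = 0.05409
  k=1: C(16,1)·0.166667^1·0.833333^15 = 0.17308
  k=2: C(16,2)·0.166667^2·0.833333^14 = 0.25962
  k=3: C(16,3)·0.166667^3·0.833333^13 = 0.24231
  k=4: C(16,4)·0.166667^4·0.833333^12 = 0.15750
Total = 0.88661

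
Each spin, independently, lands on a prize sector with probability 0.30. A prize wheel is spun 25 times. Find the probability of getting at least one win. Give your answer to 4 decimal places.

P(at least one) = 1 − P(none) = 1 − (1 − 0.30)^25
= 1 − 0.000134 = 0.999866

0.9999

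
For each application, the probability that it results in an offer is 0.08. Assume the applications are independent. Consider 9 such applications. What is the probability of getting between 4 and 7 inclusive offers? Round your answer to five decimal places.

0.00372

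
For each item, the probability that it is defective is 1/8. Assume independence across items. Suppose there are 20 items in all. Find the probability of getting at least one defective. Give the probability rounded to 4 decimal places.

0.9308

P(at least one) = 1 − P(none) = 1 − (1 − 0.125)^20
= 1 − 0.069209 = 0.930791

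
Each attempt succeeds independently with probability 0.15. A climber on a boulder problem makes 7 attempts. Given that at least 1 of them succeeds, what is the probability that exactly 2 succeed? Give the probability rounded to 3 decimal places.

0.309

X ~ Binomial(7, 0.15). Want P(X=2 | X≥1) = P(X=2) / P(X≥1).
P(X=2) = C(7,2)·0.15^2·0.85^5 = 0.20965
P(X≥1) = 1 − 0.32058 = 0.67942
Ratio = 0.20965 / 0.67942 = 0.30857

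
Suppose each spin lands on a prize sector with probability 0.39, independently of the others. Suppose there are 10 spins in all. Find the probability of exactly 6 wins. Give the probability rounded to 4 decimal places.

X ~ Binomial(n=10, p=0.39).
P(X=6) = C(10,6) · p^6 · (1−p)^4
= 210 · 0.0035187 · 0.13846 = 0.102312

0.1023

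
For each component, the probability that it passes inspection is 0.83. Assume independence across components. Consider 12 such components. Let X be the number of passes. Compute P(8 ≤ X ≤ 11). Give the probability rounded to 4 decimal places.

X ~ Binomial(12, 0.83); P(8 ≤ X ≤ 11) = Σ C(12,k) p^k (1−p)^(12−k) over k:
  k=8: C(12,8)·0.83^8·0.17^4 = 0.093116
  k=9: C(12,9)·0.83^9·0.17^3 = 0.202056
  k=10: C(12,10)·0.83^10·0.17^2 = 0.295953
  k=11: C(12,11)·0.83^11·0.17^1 = 0.262718
Total = 0.853843

0.8538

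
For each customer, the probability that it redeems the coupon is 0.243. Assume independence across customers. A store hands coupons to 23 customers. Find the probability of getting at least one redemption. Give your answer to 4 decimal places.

P(at least one) = 1 − P(none) = 1 − (1 − 0.243)^23
= 1 − 0.001657 = 0.998343

0.9983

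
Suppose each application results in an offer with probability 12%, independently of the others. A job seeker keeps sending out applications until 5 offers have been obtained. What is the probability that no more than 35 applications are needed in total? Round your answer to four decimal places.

0.4125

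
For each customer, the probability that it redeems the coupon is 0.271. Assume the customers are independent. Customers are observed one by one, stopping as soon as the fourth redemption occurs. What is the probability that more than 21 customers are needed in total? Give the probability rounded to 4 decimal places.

0.1391

Needing more than 21 customers ⇔ fewer than 4 successes in the first 21. With X ~ Binomial(21, 0.271), P(Y > 21) = P(X ≤ 3).
  k=0: C(21,0)·0.271^0·0.729^21 = 0.001310
  k=1: C(21,1)·0.271^1·0.729^20 = 0.010227
  k=2: C(21,2)·0.271^2·0.729^19 = 0.038017
  k=3: C(21,3)·0.271^3·0.729^18 = 0.089507
P(X ≤ 3) = 0.139061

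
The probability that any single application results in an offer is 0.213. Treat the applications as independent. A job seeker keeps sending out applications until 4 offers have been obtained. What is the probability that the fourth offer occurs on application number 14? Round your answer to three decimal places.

Y = trial on which the fourth success occurs; negative binomial, r=4, p=0.213.
P(Y=14) = C(13,3) · p^4 · (1−p)^10
= 286 · 0.0020583 · 0.091148 = 0.05366

0.054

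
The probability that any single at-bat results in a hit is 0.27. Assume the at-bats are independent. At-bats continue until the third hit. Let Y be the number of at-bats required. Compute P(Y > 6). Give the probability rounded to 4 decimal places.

Needing more than 6 at-bats ⇔ fewer than 3 successes in the first 6. With X ~ Binomial(6, 0.27), P(Y > 6) = P(X ≤ 2).
  k=0: C(6,0)·0.27^0·0.73^6 = 0.151334
  k=1: C(6,1)·0.27^1·0.73^5 = 0.335838
  k=2: C(6,2)·0.27^2·0.73^4 = 0.310535
P(X ≤ 2) = 0.797707

0.7977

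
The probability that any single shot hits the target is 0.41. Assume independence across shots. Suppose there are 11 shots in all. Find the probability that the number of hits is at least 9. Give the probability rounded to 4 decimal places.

X ~ Binomial(11, 0.41); P(X ≥ 9) = Σ C(11,k) p^k (1−p)^(11−k) over k:
  k=9: C(11,9)·0.41^9·0.59^2 = 0.006268
  k=10: C(11,10)·0.41^10·0.59^1 = 0.000871
  k=11: C(11,11)·0.41^11·0.59^0 = 0.000055
Total = 0.007194

0.0072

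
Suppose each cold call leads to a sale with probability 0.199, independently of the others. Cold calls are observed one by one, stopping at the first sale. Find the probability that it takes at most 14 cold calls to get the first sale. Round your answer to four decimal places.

Y = number of cold calls to the first success; geometric, p = 0.199.
P(Y ≤ 14) = 1 − (1−p)^14 = 1 − 0.044756 = 0.955244

0.9552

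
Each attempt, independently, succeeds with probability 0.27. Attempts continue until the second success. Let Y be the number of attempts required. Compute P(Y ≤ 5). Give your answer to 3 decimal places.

0.409

Finishing within 5 attempts ⇔ at least 2 successes in the first 5. With X ~ Binomial(5, 0.27), P(Y ≤ 5) = 1 − P(X ≤ 1).
  k=0: C(5,0)·0.27^0·0.73^5 = 0.20731
  k=1: C(5,1)·0.27^1·0.73^4 = 0.38338
1 − 0.59068 = 0.40932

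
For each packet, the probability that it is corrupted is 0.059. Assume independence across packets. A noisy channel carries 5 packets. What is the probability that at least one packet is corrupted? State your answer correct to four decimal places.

P(at least one) = 1 − P(none) = 1 − (1 − 0.059)^5
= 1 − 0.737816 = 0.262184

0.2622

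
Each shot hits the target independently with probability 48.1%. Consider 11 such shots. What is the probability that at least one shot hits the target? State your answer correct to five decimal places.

P(at least one) = 1 − P(none) = 1 − (1 − 0.481)^11
= 1 − 0.0007359 = 0.9992641

0.99926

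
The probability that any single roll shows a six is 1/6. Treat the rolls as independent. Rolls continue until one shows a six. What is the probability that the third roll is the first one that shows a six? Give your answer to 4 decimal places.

Geometric (trials to first success), p = 0.166667.
P(Y = 3) = (1−p)^2 · p = 0.69444 · 0.166667 = 0.115741

0.1157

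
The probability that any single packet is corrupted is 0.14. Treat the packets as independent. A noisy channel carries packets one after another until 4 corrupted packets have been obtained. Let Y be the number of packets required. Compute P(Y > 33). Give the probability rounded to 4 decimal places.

Needing more than 33 packets ⇔ fewer than 4 successes in the first 33. With X ~ Binomial(33, 0.14), P(Y > 33) = P(X ≤ 3).
  k=0: C(33,0)·0.14^0·0.86^33 = 0.006894
  k=1: C(33,1)·0.14^1·0.86^32 = 0.037033
  k=2: C(33,2)·0.14^2·0.86^31 = 0.096459
  k=3: C(33,3)·0.14^3·0.86^30 = 0.162260
P(X ≤ 3) = 0.302646

0.3026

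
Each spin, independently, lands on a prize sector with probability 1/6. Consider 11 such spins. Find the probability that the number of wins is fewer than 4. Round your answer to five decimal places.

X ~ Binomial(11, 0.166667); P(X ≤ 3) = Σ C(11,k) p^k (1−p)^(11−k) over k:
  k=0: C(11,0)·0.166667^0·0.833333^11 = 0.1345880
  k=1: C(11,1)·0.166667^1·0.833333^10 = 0.2960936
  k=2: C(11,2)·0.166667^2·0.833333^9 = 0.2960936
  k=3: C(11,3)·0.166667^3·0.833333^8 = 0.1776561
Total = 0.9044313

0.90443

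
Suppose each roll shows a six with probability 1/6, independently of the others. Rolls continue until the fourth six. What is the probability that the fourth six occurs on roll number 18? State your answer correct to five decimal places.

0.04087

Y = trial on which the fourth success occurs; negative binomial, r=4, p=0.166667.
P(Y=18) = C(17,3) · p^4 · (1−p)^14
= 680 · 0.0007716 · 0.077887 = 0.0408664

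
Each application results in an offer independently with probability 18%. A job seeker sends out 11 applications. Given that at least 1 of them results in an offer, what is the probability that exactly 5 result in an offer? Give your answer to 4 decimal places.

X ~ Binomial(11, 0.18). Want P(X=5 | X≥1) = P(X=5) / P(X≥1).
P(X=5) = C(11,5)·0.18^5·0.82^6 = 0.026539
P(X≥1) = 1 − 0.112707 = 0.887293
Ratio = 0.026539 / 0.887293 = 0.029910

0.0299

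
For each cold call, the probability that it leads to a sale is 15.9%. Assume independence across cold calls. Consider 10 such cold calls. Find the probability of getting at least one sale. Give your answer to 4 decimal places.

0.8230

P(at least one) = 1 − P(none) = 1 − (1 − 0.159)^10
= 1 − 0.176995 = 0.823005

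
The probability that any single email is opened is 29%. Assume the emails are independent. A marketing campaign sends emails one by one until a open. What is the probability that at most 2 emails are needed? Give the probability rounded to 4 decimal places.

0.4959

Y = number of emails to the first success; geometric, p = 0.29.
P(Y ≤ 2) = 1 − (1−p)^2 = 1 − 0.504100 = 0.495900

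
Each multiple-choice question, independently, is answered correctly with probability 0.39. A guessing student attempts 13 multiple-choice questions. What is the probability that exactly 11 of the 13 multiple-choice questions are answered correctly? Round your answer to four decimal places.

0.0009

X ~ Binomial(n=13, p=0.39).
P(X=11) = C(13,11) · p^11 · (1−p)^2
= 78 · 3.1748e-05 · 0.3721 = 0.000921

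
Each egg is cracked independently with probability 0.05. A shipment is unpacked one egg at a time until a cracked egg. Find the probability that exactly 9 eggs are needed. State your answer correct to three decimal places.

0.033

Geometric (trials to first success), p = 0.05.
P(Y = 9) = (1−p)^8 · p = 0.66342 · 0.05 = 0.03317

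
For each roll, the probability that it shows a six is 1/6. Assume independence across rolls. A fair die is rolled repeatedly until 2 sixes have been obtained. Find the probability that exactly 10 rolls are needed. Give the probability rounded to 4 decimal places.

Y = trial on which the second success occurs; negative binomial, r=2, p=0.166667.
P(Y=10) = C(9,1) · p^2 · (1−p)^8
= 9 · 0.027778 · 0.23257 = 0.058142

0.0581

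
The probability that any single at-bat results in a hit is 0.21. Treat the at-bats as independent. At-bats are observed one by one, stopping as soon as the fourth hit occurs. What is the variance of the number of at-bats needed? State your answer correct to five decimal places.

Y = total at-bats until the fourth success; negative binomial with r=4, p=0.21.
Var(Y) = r(1−p)/p² = 4·0.79 / 0.21² = 71.6553288

71.65533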